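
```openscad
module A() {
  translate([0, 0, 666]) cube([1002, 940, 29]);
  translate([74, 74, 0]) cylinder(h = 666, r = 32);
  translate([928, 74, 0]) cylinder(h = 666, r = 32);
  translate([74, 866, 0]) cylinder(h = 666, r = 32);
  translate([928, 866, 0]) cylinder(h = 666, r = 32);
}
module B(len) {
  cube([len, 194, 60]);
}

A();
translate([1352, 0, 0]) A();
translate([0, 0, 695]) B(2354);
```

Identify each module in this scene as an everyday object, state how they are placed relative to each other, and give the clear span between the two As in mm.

A is a table. B is a beam. A beam spans the tops of two tables. The clear span between the two tables is 350 mm.

Second table starts at x = 1352; first ends at x = 1002; clear span = 1352 − 1002 = 350 mm.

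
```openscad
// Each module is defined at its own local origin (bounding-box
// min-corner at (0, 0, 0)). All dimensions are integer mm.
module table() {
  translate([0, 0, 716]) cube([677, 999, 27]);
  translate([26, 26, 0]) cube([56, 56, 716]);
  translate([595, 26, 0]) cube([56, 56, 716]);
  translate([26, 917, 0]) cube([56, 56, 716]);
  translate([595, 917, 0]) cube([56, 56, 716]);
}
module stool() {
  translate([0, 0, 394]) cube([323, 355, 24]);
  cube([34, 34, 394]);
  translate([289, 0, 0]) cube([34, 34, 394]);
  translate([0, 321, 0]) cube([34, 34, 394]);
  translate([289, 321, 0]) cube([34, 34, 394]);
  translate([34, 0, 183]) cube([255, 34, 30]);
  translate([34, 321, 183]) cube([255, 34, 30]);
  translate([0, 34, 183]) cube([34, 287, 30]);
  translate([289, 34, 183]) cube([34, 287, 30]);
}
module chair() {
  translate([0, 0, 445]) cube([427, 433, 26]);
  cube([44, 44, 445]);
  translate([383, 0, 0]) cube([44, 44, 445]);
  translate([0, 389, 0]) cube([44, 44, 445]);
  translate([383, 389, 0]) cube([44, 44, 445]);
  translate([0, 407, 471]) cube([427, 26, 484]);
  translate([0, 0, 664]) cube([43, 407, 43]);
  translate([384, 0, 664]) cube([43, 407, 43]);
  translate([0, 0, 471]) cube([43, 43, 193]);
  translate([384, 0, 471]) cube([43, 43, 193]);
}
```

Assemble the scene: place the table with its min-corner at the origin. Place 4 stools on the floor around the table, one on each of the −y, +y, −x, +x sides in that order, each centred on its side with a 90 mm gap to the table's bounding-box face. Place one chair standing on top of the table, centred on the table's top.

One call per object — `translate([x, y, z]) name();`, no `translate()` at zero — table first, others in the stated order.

table();
translate([177, -445, 0]) stool();
translate([177, 1089, 0]) stool();
translate([-413, 322, 0]) stool();
translate([767, 322, 0]) stool();
translate([125, 283, 743]) chair();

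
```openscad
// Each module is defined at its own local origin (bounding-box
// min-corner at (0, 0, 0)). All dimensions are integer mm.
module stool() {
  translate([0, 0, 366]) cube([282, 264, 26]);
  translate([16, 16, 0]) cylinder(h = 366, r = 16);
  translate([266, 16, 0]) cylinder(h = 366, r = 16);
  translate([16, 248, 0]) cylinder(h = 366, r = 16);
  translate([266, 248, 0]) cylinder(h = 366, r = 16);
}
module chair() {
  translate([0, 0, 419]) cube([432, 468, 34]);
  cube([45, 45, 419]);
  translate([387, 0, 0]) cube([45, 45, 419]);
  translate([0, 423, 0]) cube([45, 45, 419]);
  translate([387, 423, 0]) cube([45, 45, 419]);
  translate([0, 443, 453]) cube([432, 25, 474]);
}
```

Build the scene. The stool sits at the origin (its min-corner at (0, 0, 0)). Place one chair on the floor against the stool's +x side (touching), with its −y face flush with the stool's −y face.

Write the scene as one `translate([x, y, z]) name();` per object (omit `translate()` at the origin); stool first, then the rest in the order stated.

stool();
translate([282, 0, 0]) chair();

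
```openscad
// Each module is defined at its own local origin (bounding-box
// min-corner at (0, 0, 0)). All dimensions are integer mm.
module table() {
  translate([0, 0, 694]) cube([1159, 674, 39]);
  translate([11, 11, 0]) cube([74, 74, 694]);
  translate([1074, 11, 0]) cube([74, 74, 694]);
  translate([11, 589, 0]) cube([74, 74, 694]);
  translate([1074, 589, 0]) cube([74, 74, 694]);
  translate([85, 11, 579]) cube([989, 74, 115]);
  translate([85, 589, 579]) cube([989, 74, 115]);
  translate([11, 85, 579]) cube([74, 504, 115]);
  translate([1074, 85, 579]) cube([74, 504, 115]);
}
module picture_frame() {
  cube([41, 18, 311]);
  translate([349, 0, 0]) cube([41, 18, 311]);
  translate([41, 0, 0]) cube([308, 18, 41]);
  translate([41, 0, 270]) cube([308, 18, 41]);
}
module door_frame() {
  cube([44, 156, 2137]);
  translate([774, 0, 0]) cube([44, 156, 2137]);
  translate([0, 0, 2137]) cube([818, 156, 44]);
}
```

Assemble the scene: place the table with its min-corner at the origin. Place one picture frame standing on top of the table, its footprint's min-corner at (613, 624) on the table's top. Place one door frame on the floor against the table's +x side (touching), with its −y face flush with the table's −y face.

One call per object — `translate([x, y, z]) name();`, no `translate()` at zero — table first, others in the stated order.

table();
translate([613, 624, 733]) picture_frame();
translate([1159, 0, 0]) door_frame();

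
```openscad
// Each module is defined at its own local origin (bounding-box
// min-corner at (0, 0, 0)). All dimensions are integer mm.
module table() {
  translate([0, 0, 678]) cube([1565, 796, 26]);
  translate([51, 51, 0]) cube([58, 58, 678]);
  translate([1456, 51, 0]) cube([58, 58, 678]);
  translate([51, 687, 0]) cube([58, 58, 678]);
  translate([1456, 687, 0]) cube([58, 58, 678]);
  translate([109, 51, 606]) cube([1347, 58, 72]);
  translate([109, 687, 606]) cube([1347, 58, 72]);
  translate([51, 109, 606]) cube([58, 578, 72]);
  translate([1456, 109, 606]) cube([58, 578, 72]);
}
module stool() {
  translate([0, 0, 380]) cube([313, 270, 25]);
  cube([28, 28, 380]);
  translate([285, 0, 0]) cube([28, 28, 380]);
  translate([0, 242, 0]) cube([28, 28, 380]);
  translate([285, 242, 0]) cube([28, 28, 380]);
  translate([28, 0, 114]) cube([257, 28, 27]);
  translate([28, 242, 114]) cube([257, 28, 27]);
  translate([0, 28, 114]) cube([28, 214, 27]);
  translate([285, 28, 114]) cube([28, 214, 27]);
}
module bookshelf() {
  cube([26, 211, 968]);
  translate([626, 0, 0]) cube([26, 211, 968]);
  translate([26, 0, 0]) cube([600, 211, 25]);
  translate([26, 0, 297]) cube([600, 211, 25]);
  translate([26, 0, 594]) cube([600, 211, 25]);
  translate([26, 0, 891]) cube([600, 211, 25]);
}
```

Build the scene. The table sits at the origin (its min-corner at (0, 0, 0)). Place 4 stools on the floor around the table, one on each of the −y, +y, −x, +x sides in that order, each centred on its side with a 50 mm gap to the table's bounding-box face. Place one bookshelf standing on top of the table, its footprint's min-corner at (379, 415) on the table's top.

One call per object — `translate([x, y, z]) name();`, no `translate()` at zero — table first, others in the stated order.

table();
translate([626, -320, 0]) stool();
translate([626, 846, 0]) stool();
translate([-363, 263, 0]) stool();
translate([1615, 263, 0]) stool();
translate([379, 415, 704]) bookshelf();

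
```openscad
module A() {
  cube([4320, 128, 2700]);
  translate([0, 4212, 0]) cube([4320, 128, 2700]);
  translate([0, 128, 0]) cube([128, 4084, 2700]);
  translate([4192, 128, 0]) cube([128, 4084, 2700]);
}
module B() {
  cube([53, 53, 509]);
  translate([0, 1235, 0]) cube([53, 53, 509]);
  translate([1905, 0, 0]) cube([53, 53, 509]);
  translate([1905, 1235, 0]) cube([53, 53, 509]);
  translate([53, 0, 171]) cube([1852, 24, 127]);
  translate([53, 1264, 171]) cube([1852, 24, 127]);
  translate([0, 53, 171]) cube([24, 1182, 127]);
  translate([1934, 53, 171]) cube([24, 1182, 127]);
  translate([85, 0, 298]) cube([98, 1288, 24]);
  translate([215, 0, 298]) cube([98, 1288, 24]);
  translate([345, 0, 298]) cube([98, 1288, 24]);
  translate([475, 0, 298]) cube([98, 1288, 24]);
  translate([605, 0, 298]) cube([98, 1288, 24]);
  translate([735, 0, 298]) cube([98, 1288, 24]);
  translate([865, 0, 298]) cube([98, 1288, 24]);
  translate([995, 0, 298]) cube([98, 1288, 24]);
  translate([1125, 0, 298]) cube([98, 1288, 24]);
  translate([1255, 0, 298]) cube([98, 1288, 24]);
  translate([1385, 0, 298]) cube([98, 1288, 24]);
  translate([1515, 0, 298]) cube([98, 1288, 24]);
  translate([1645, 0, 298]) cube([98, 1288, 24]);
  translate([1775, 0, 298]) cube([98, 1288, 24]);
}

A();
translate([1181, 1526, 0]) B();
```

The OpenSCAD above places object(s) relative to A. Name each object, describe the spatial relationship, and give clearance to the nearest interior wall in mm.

A is a house frame. B is a bed frame. The bed frame sits inside the house frame, centred. The clearance to the nearest interior wall is 1053 mm.

Clearances: x = 1053, y = 1398; minimum 1053 mm.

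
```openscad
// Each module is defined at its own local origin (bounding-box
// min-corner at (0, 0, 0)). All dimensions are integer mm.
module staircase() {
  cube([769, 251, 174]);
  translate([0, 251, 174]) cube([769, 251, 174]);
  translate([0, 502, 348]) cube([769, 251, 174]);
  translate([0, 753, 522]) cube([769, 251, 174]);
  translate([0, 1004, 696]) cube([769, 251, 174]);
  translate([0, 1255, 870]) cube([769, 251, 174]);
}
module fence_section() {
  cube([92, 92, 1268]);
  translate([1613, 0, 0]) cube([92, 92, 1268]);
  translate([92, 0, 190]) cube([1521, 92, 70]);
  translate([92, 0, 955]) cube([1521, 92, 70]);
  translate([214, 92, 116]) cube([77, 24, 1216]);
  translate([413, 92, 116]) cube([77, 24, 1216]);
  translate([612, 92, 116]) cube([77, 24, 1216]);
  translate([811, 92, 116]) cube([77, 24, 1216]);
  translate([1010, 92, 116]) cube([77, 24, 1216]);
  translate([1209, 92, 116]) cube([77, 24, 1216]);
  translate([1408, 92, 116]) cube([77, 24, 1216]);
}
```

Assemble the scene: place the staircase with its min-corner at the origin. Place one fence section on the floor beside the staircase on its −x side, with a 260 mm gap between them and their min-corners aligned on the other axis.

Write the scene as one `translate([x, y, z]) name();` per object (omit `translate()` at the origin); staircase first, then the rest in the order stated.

staircase();
translate([-1965, 0, 0]) fence_section();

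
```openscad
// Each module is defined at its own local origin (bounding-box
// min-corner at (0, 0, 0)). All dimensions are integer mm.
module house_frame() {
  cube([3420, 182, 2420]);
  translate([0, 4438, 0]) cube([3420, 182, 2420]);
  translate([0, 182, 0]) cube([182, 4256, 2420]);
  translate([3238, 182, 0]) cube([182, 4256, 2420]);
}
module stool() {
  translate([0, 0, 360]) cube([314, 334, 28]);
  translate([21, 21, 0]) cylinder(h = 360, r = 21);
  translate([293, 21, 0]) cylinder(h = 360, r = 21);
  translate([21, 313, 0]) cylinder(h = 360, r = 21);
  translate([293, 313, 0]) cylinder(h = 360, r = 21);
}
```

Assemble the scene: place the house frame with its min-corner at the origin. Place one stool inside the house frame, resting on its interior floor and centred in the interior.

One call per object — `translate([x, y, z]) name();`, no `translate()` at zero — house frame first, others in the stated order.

house_frame();
translate([1553, 2143, 0]) stool();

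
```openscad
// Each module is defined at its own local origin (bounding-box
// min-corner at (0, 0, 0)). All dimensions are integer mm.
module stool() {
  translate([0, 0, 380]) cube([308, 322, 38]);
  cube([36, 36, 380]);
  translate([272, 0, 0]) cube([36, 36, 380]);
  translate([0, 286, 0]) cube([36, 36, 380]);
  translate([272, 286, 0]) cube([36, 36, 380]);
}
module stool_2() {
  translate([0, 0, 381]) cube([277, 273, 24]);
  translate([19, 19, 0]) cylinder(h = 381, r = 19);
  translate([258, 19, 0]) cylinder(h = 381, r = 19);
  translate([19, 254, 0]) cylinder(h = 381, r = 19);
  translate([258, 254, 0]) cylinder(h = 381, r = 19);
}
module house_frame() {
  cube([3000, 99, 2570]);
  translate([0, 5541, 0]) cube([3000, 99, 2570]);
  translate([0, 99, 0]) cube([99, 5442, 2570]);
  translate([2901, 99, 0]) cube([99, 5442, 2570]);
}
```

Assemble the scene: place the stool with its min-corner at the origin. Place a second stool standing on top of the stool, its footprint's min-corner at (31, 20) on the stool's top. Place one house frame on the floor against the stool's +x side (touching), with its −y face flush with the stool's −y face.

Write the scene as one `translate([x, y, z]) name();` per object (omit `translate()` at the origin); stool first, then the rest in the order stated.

stool();
translate([31, 20, 418]) stool_2();
translate([308, 0, 0]) house_frame();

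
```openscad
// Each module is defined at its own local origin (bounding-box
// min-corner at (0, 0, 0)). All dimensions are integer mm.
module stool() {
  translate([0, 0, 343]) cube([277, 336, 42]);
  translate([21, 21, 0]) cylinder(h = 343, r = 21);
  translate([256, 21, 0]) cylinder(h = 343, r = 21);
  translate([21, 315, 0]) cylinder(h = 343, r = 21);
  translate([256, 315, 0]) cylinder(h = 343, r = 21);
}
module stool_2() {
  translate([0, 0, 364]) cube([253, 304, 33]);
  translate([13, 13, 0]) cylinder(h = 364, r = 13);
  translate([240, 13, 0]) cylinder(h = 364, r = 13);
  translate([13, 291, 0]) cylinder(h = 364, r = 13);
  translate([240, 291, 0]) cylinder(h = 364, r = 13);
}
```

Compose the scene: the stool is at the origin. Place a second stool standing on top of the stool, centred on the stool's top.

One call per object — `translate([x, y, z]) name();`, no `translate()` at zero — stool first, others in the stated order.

stool();
translate([12, 16, 385]) stool_2();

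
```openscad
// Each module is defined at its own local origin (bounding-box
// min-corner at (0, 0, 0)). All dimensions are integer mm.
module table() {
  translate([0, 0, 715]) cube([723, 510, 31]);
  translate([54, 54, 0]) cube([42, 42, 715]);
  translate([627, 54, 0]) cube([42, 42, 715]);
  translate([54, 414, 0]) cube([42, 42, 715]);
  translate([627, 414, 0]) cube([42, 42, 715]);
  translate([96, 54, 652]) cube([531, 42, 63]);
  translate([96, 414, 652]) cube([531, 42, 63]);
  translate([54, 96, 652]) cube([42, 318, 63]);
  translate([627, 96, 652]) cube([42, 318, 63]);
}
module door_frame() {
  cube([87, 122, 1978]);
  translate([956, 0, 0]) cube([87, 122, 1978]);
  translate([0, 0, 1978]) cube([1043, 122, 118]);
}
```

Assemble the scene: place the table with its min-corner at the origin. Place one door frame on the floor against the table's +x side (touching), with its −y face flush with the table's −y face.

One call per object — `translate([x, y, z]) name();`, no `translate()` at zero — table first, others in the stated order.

table();
translate([723, 0, 0]) door_frame();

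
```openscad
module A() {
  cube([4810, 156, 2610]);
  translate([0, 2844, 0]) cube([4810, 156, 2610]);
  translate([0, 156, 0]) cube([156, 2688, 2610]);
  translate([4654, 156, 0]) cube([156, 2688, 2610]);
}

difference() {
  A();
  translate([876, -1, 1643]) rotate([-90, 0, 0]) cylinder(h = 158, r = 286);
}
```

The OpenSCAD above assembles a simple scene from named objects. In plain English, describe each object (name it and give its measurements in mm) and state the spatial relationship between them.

A is the wall frame of a small rectangular building: four walls, each 2610 mm tall and 156 mm thick, enclosing a footprint 4810 mm (x) by 3000 mm (y) outside-to-outside, with no floor or roof. The front and back walls (the −y and +y sides) span the full width; the two side walls fit between them.

The house frame has a circular hole of radius 286 mm through its front wall, centred at (x = 876, z = 1643).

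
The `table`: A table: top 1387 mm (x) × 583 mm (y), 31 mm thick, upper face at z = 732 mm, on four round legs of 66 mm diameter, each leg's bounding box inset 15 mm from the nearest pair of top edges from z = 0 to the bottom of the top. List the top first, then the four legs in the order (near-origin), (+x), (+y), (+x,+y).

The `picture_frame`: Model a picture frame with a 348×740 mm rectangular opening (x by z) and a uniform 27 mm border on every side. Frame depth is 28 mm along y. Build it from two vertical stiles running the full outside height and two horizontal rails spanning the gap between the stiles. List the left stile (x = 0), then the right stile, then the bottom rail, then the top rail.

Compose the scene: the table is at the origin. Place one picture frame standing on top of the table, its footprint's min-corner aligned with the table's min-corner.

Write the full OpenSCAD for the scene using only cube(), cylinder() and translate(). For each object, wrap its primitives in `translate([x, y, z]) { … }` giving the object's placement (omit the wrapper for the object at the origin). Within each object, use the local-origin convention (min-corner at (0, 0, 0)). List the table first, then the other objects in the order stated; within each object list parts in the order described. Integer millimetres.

translate([0, 0, 701]) cube([1387, 583, 31]);
translate([48, 48, 0]) cylinder(h = 701, r = 33);
translate([1339, 48, 0]) cylinder(h = 701, r = 33);
translate([48, 535, 0]) cylinder(h = 701, r = 33);
translate([1339, 535, 0]) cylinder(h = 701, r = 33);
translate([0, 0, 732]) {
  cube([27, 28, 794]);
  translate([375, 0, 0]) cube([27, 28, 794]);
  translate([27, 0, 0]) cube([348, 28, 27]);
  translate([27, 0, 767]) cube([348, 28, 27]);
}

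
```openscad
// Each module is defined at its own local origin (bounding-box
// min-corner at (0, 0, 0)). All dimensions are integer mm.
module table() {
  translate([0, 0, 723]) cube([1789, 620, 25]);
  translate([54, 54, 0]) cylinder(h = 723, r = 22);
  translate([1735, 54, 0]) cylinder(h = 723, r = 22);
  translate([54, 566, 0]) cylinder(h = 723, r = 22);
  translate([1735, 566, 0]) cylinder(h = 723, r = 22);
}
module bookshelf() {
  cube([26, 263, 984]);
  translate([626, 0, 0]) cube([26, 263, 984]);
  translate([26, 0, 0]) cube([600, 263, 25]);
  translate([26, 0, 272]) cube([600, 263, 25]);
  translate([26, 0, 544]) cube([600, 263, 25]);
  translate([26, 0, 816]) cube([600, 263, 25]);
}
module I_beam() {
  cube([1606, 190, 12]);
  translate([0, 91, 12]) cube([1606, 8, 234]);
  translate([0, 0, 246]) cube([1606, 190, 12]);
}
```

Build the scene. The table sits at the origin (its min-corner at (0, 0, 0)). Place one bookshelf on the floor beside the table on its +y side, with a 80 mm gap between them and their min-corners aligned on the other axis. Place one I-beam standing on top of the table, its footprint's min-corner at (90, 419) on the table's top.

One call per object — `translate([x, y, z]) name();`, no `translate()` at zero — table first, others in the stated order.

table();
translate([0, 700, 0]) bookshelf();
translate([90, 419, 748]) I_beam();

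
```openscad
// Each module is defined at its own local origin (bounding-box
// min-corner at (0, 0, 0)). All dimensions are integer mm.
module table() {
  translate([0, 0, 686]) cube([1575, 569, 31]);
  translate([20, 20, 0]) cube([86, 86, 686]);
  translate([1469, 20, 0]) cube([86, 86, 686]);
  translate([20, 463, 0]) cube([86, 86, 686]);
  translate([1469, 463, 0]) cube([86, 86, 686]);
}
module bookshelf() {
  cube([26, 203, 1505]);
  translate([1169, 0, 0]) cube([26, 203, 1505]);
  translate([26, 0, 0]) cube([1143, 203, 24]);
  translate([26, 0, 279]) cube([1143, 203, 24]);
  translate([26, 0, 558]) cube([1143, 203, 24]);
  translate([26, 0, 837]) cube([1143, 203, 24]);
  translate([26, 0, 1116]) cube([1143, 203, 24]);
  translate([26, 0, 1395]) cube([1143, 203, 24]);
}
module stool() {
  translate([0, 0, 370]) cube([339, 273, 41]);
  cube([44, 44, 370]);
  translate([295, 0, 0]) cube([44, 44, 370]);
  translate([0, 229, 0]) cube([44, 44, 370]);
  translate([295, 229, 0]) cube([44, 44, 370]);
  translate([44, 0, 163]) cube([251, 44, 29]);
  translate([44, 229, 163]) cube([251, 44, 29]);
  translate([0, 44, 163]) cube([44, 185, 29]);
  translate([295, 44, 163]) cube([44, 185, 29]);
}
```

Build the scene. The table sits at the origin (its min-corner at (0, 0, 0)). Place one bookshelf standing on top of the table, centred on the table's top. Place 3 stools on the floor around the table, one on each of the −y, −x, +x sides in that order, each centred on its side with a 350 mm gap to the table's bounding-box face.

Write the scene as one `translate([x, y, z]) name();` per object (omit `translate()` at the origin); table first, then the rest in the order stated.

table();
translate([190, 183, 717]) bookshelf();
translate([618, -623, 0]) stool();
translate([-689, 148, 0]) stool();
translate([1925, 148, 0]) stool();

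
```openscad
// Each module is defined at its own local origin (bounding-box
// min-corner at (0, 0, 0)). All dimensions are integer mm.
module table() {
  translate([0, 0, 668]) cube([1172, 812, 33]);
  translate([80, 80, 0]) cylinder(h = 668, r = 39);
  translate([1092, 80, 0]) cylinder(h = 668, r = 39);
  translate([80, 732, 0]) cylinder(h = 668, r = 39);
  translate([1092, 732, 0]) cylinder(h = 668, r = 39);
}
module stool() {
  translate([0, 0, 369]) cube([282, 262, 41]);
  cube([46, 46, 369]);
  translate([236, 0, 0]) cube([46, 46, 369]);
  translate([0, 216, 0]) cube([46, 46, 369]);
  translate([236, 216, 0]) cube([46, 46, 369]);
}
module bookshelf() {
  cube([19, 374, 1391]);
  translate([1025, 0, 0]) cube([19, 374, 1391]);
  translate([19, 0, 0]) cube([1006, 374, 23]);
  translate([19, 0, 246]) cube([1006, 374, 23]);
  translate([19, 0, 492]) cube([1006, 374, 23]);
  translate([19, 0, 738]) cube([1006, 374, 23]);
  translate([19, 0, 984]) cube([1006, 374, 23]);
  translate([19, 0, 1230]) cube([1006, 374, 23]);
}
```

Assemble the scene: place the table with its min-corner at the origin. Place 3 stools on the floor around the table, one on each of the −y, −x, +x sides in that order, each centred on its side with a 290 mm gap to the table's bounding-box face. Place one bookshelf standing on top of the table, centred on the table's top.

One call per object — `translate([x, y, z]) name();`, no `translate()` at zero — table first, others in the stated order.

table();
translate([445, -552, 0]) stool();
translate([-572, 275, 0]) stool();
translate([1462, 275, 0]) stool();
translate([64, 219, 701]) bookshelf();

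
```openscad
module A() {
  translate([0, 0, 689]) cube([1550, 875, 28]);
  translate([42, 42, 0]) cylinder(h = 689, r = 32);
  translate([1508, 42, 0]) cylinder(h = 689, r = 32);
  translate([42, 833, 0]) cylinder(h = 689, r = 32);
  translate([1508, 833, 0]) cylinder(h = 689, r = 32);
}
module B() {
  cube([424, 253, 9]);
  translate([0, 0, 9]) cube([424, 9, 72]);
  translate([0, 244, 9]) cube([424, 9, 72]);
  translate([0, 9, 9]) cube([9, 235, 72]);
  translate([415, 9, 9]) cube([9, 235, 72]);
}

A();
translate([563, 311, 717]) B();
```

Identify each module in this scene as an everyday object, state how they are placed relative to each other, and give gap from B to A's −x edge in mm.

A is a table. B is an open box. The open box is on top of the table, centred. The gap from the open box to the table's −x edge is 563 mm.

The open box's min-x is at 563; the table's min-x is 0; gap = 563 mm.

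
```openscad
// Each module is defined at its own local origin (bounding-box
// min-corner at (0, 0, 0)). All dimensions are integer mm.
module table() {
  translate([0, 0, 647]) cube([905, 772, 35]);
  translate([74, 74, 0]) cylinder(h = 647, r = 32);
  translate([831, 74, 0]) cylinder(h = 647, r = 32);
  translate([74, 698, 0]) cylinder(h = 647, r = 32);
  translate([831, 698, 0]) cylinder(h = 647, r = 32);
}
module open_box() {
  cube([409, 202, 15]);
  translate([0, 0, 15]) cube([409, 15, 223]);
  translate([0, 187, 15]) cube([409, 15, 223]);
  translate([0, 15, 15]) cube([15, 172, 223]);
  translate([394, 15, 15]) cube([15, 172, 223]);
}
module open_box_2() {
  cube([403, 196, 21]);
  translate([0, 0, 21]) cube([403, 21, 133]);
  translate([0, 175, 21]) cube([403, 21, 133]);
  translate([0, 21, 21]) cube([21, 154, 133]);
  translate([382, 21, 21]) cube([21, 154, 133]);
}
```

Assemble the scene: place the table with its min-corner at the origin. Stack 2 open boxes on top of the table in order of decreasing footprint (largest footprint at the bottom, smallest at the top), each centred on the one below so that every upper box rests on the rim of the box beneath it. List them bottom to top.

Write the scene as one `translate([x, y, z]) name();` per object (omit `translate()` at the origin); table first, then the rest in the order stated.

table();
translate([248, 285, 682]) open_box();
translate([251, 288, 920]) open_box_2();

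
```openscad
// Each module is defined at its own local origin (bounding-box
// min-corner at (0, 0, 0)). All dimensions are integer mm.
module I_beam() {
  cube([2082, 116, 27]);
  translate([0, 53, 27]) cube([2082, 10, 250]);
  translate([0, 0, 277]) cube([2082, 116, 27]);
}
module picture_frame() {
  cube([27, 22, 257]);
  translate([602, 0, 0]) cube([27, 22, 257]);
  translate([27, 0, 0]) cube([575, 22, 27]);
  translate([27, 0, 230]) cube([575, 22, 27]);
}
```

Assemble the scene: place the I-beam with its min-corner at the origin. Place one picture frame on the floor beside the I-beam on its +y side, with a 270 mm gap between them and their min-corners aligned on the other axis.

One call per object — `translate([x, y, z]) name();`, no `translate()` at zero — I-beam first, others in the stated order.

I_beam();
translate([0, 386, 0]) picture_frame();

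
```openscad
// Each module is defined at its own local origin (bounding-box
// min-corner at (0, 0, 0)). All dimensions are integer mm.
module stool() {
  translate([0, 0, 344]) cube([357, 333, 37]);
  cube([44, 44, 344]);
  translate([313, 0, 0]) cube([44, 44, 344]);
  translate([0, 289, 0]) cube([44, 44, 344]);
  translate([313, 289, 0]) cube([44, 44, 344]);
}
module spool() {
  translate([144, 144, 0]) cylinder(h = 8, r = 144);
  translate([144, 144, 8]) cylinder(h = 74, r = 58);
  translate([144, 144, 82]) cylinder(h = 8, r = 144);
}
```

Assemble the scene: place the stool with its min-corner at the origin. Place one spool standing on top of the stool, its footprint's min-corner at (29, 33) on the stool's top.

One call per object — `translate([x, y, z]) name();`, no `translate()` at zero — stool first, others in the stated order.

stool();
translate([29, 33, 381]) spool();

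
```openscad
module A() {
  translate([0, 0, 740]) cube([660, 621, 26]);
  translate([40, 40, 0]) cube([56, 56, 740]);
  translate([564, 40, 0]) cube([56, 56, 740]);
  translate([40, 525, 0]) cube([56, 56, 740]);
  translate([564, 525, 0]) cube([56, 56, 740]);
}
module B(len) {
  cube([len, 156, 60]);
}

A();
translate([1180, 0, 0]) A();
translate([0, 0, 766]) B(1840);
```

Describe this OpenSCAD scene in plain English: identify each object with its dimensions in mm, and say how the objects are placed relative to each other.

A is a table with a 660×621 mm rectangular top, 26 mm thick, top surface at z = 766 mm, supported by four 56×56 mm square legs, each inset 40 mm from the nearest pair of top edges, running from the floor.

B is a rectangular beam 1840 mm long (x), 156 mm deep (y), 60 mm thick (z).

The beam spans the tops of two tables placed 520 mm apart, resting at z = 766 mm.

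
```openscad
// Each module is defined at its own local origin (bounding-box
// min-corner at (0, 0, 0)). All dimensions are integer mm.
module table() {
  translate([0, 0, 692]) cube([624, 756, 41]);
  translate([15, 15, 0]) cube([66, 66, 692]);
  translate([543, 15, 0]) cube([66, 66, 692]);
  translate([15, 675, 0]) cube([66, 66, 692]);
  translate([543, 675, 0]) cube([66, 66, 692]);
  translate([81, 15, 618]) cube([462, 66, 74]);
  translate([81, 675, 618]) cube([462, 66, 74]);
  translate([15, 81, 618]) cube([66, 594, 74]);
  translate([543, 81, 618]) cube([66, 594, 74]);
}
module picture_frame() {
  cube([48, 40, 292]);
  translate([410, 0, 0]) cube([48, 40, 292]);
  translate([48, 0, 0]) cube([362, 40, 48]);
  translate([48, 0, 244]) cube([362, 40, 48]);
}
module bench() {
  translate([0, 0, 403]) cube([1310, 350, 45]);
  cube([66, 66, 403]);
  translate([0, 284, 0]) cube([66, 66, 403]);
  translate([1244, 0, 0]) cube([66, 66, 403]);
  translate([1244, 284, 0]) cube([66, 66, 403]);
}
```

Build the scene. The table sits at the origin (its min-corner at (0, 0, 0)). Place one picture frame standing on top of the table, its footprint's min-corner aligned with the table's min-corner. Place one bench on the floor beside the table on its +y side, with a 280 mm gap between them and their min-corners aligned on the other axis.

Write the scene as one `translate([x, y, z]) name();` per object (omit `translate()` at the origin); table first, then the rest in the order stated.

table();
translate([0, 0, 733]) picture_frame();
translate([0, 1036, 0]) bench();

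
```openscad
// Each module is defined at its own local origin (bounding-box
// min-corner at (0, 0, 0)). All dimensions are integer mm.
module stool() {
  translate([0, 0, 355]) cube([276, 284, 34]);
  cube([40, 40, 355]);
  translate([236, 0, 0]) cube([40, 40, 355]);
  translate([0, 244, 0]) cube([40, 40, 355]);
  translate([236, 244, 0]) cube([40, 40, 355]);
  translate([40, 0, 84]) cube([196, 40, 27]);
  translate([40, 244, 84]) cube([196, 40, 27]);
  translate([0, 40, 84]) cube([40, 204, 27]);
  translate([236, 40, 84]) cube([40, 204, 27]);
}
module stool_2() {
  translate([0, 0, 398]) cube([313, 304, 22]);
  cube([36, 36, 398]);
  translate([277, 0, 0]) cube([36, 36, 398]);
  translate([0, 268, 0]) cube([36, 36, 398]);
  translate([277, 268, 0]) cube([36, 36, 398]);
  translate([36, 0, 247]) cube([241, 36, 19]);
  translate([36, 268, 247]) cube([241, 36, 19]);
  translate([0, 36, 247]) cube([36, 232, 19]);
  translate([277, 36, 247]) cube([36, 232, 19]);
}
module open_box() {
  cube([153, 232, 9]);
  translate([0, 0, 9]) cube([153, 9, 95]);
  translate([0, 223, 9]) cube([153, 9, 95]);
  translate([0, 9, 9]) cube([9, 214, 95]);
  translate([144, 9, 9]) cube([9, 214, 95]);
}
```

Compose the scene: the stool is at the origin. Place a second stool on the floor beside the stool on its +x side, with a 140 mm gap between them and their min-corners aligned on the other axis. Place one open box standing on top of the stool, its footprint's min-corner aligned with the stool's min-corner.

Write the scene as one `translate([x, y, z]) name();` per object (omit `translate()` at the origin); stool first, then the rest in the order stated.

stool();
translate([416, 0, 0]) stool_2();
translate([0, 0, 389]) open_box();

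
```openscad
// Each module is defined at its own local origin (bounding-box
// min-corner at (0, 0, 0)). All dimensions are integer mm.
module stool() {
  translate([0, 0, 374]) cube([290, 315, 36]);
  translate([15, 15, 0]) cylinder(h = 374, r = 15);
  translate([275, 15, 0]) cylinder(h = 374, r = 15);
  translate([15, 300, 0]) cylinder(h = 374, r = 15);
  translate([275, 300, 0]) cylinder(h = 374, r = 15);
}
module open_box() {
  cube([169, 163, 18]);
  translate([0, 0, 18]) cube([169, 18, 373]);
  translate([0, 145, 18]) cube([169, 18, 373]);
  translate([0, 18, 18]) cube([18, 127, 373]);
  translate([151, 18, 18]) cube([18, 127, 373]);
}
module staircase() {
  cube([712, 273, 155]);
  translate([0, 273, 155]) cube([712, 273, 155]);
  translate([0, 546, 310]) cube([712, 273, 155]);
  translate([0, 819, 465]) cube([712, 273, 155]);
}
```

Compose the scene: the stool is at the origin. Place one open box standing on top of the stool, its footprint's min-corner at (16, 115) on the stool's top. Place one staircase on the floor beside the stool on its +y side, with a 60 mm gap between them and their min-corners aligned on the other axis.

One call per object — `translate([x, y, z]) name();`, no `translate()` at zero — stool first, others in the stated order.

stool();
translate([16, 115, 410]) open_box();
translate([0, 375, 0]) staircase();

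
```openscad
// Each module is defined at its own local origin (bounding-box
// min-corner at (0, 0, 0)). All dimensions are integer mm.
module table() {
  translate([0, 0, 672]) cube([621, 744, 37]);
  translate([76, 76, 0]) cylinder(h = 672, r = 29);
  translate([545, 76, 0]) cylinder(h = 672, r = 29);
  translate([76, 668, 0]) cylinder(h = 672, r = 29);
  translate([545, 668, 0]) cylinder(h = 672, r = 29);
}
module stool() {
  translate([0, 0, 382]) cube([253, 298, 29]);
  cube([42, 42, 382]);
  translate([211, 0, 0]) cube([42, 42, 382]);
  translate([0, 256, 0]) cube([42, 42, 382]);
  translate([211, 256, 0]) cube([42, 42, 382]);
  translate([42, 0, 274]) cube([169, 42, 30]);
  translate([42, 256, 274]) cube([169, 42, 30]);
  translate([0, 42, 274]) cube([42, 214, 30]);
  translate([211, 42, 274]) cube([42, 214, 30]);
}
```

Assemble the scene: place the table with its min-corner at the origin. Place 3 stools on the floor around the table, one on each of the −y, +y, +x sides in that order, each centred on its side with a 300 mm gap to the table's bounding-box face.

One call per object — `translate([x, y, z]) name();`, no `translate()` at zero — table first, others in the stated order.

table();
translate([184, -598, 0]) stool();
translate([184, 1044, 0]) stool();
translate([921, 223, 0]) stool();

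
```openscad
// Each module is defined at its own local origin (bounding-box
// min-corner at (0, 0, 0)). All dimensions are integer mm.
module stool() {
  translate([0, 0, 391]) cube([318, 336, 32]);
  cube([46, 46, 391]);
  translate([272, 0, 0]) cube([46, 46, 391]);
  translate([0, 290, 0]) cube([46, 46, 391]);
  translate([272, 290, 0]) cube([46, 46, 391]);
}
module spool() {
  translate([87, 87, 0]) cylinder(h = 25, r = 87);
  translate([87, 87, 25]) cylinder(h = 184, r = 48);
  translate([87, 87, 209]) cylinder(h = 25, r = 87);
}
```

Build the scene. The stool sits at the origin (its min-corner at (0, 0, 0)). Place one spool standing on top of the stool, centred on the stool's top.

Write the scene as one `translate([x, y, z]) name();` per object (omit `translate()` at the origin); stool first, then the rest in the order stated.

stool();
translate([72, 81, 423]) spool();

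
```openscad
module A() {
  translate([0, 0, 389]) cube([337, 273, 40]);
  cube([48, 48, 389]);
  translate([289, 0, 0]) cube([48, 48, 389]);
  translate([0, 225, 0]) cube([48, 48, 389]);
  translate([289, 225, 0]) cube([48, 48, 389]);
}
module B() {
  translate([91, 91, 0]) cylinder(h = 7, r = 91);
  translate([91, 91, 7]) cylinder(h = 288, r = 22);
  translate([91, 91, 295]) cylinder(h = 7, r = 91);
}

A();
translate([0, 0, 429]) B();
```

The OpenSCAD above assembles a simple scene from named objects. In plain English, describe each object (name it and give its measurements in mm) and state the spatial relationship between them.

A is a simple wooden stool: a rectangular seat 337 mm (x) by 273 mm (y), 40 mm thick, top face at z = 429 mm, on four square legs, each 48×48 mm in cross-section. The legs rest on z = 0, each flush with a corner of the seat.

B is a spool: two coaxial disc flanges of radius 91 mm and thickness 7 mm, joined by a core cylinder of radius 22 mm and height 288 mm. The lower flange rests on z = 0 and the three cylinders share a vertical axis.

The spool is on top of the stool.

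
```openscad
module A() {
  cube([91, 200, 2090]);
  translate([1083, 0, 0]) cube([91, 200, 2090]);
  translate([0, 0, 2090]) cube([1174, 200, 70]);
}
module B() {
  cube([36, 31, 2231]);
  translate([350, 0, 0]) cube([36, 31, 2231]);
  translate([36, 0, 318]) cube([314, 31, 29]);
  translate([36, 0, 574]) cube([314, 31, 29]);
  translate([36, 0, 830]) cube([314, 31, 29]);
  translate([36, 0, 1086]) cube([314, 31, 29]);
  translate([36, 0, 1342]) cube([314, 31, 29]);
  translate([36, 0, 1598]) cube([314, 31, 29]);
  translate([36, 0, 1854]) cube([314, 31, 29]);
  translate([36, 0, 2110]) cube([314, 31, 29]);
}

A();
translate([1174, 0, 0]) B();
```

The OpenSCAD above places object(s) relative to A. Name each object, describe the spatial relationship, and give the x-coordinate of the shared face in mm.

The door frame's +x face and the ladder's −x face are both at x = 1174 mm.

A is a door frame. B is a ladder. The ladder is against the door frame's +x side, with their −y faces flush. The x-coordinate of the shared face is 1174 mm.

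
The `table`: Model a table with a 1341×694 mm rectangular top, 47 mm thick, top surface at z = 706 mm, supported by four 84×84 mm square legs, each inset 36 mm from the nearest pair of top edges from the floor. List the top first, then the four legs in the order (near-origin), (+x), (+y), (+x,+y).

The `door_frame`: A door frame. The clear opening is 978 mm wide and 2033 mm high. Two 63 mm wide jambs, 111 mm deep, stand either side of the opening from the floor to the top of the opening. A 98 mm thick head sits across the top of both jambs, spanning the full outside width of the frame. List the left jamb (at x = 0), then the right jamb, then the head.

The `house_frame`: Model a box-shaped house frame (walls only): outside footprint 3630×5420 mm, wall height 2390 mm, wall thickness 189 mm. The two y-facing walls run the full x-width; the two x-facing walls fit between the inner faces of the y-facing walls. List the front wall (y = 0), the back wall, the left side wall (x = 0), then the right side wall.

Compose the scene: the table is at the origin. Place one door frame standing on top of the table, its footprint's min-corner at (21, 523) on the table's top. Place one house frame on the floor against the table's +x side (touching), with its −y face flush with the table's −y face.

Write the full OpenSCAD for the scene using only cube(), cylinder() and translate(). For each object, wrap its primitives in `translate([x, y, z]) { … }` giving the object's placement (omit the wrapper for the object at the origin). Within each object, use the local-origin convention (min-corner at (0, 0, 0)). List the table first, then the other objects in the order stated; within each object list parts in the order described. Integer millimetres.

translate([0, 0, 659]) cube([1341, 694, 47]);
translate([36, 36, 0]) cube([84, 84, 659]);
translate([1221, 36, 0]) cube([84, 84, 659]);
translate([36, 574, 0]) cube([84, 84, 659]);
translate([1221, 574, 0]) cube([84, 84, 659]);
translate([21, 523, 706]) {
  cube([63, 111, 2033]);
  translate([1041, 0, 0]) cube([63, 111, 2033]);
  translate([0, 0, 2033]) cube([1104, 111, 98]);
}
translate([1341, 0, 0]) {
  cube([3630, 189, 2390]);
  translate([0, 5231, 0]) cube([3630, 189, 2390]);
  translate([0, 189, 0]) cube([189, 5042, 2390]);
  translate([3441, 189, 0]) cube([189, 5042, 2390]);
}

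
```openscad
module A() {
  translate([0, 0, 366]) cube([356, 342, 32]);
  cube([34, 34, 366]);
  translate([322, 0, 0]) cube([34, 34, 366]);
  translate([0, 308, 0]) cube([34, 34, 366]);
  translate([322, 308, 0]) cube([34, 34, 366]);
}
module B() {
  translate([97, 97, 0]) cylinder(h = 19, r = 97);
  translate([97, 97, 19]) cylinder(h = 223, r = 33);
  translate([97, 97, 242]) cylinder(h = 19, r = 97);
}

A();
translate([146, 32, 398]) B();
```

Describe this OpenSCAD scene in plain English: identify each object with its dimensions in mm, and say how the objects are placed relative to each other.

A is a four-legged stool. The seat is a 356×342×32 mm slab whose top surface is at z = 398 mm; four square legs, each 34×34 mm in cross-section, run from the floor (z = 0) to the underside of the seat, each flush with a corner of the seat.

B is a spool: two coaxial disc flanges of radius 97 mm and thickness 19 mm, joined by a core cylinder of radius 33 mm and height 223 mm. The lower flange rests on z = 0 and the three cylinders share a vertical axis.

The spool is on top of the stool.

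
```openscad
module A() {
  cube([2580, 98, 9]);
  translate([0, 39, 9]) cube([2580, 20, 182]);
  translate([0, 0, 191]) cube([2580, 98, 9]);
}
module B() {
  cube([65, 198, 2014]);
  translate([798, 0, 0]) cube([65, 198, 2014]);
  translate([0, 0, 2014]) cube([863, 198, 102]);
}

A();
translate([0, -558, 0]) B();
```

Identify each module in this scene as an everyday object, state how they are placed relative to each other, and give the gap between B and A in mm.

A is an I-beam. B is a door frame. The door frame is on the floor beside the I-beam on its −y side. The gap between the door frame and the I-beam is 360 mm.

The door frame's nearest face is 360 mm from the I-beam's −y face.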